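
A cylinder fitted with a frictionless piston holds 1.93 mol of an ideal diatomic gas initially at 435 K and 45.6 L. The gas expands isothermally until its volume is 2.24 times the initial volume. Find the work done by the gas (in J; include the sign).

5630 J

P₁ = nRT₁/V₁ = 1.93×8.314×435/45.6 = 153 kPa.
Isothermal: T stays 435 K; PV = const ⇒ V₂ = 102 L, P₂ = 68.3 kPa.
W = nRT ln(V₂/V₁) = 1.93×8.314×435×ln(2.24) = 5630 J.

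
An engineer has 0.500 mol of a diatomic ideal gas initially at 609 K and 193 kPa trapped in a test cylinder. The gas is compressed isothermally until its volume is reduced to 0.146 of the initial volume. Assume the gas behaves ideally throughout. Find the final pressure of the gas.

1320 kPa

V₁ = nRT₁/P₁ = 0.500×8.314×609/193 = 13.1 L.
Isothermal: T stays 609 K; PV = const ⇒ V₂ = 1.92 L, P₂ = 1320 kPa.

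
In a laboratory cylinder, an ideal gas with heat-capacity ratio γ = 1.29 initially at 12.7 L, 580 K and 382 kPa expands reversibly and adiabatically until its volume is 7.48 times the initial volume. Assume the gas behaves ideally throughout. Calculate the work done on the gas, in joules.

-7400 J

n = P₁V₁/(RT₁) = 382×12.7/(8.314×580) = 1.01 mol.
Adiabatic: TV^(γ−1) = const ⇒ T₂ = 580×(0.134)^0.290 = 324 K; PV^γ = const ⇒ P₂ = 28.5 kPa.
ΔU = nCvΔT = 1.01×28.7×(324−580) = -7400 J.
Q = 0 for an adiabatic process, so W = −ΔU = 7400 J.
Work done on the gas = −W_by = -7400 J.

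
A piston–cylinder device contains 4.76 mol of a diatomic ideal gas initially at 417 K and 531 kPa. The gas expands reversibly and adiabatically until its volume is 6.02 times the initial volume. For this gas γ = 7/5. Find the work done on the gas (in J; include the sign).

-21100 J

V₁ = nRT₁/P₁ = 4.76×8.314×417/531 = 31.1 L.
Adiabatic: TV^(γ−1) = const ⇒ T₂ = 417×(0.166)^0.400 = 203 K; PV^γ = const ⇒ P₂ = 43.0 kPa.
ΔU = nCvΔT = 4.76×20.8×(203−417) = -21100 J.
Q = 0 for an adiabatic process, so W = −ΔU = 21100 J.
Work done on the gas = −W_by = -21100 J.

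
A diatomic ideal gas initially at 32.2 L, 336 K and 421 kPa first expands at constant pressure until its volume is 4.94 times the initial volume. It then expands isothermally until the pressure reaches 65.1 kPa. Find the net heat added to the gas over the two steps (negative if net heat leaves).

312000 J

n = P₁V₁/(RT₁) = 421×32.2/(8.314×336) = 4.85 mol.
Step 1 — Isobaric: P stays 421 kPa; V/T = const ⇒ T₂ = 1660 K, V₂ = 159 L.
W = PΔV = 421×(159−32.2) kPa·L = 53400 J.
ΔU = nCvΔT = 4.85×20.8×(1660−336) = 134000 J.
Q = ΔU + W = nCpΔT = 187000 J.
State after step 1: P = 421 kPa, V = 159 L, T = 1660 K.
Step 2 — Isothermal: T stays 1660 K; PV = const ⇒ V₂ = 1030 L, P₂ = 65.1 kPa.
ΔU = 0 (ideal gas, T constant).
W = nRT ln(V₂/V₁) = 4.85×8.314×1660×ln(6.47) = 125000 J.
Q = ΔU + W = 125000 J.
Net over both steps: W = 178000 J, Q = 312000 J, ΔU = 134000 J.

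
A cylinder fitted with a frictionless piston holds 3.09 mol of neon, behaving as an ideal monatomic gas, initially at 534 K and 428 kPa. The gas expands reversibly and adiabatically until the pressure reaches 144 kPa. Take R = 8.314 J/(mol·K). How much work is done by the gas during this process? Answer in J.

7270 J

V₁ = nRT₁/P₁ = 3.09×8.314×534/428 = 32.1 L.
Adiabatic: T₂/T₁ = (P₂/P₁)^((γ−1)/γ) ⇒ T₂ = 534×(0.336)^0.400 = 345 K; V₂ = 61.6 L.
ΔU = nCvΔT = 3.09×12.5×(345−534) = -7270 J.
Q = 0 for an adiabatic process, so W = −ΔU = 7270 J.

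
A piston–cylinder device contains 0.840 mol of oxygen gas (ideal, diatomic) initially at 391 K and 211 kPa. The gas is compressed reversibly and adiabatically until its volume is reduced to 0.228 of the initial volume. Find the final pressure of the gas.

1670 kPa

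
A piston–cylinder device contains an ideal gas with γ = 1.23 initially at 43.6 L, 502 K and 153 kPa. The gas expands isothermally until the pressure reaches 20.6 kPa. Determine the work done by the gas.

n = P₁V₁/(RT₁) = 153×43.6/(8.314×502) = 1.60 mol.
Isothermal: T stays 502 K; PV = const ⇒ V₂ = 324 L, P₂ = 20.6 kPa.
W = nRT ln(V₂/V₁) = 1.60×8.314×502×ln(7.43) = 13400 J.

13400 J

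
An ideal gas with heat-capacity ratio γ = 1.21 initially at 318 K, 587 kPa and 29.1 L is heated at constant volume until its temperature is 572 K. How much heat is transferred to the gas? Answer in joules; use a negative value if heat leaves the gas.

n = P₁V₁/(RT₁) = 587×29.1/(8.314×318) = 6.46 mol.
Isochoric: V stays 29.1 L; P/T = const ⇒ T₂ = 572 K, P₂ = 1060 kPa.
W = 0 (no volume change).
ΔU = nCvΔT = 6.46×39.6×(572−318) = 65000 J.
Q = ΔU = 65000 J.

65000 J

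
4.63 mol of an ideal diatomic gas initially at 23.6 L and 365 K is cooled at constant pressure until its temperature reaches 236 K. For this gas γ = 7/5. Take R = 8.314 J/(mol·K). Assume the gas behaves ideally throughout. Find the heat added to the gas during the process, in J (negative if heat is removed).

-17400 J

P₁ = nRT₁/V₁ = 4.63×8.314×365/23.6 = 595 kPa.
Isobaric: P stays 595 kPa; V/T = const ⇒ T₂ = 236 K, V₂ = 15.3 L.
W = PΔV = 595×(15.3−23.6) kPa·L = -4970 J.
ΔU = nCvΔT = 4.63×20.8×(236−365) = -12400 J.
Q = ΔU + W = nCpΔT = -17400 J.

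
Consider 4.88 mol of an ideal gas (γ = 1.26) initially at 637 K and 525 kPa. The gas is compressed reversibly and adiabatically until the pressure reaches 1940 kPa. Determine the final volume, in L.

V₁ = nRT₁/P₁ = 4.88×8.314×637/525 = 49.2 L.
Adiabatic: T₂/T₁ = (P₂/P₁)^((γ−1)/γ) ⇒ T₂ = 637×(3.70)^0.206 = 834 K; V₂ = 17.4 L.

17.4 L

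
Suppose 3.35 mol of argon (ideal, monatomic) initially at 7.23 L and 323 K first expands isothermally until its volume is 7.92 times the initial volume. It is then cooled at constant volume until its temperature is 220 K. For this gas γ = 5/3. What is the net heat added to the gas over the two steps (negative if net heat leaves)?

P₁ = nRT₁/V₁ = 3.35×8.314×323/7.23 = 1240 kPa.
Step 1 — Isothermal: T stays 323 K; PV = const ⇒ V₂ = 57.3 L, P₂ = 157 kPa.
ΔU = 0 (ideal gas, T constant).
W = nRT ln(V₂/V₁) = 3.35×8.314×323×ln(7.92) = 18600 J.
Q = ΔU + W = 18600 J.
State after step 1: P = 157 kPa, V = 57.3 L, T = 323 K.
Step 2 — Isochoric: V stays 57.3 L; P/T = const ⇒ T₂ = 220 K, P₂ = 107 kPa.
W = 0 (no volume change).
ΔU = nCvΔT = 3.35×12.5×(220−323) = -4300 J.
Q = ΔU = -4300 J.
Net over both steps: W = 18600 J, Q = 14300 J, ΔU = -4300 J.

14300 J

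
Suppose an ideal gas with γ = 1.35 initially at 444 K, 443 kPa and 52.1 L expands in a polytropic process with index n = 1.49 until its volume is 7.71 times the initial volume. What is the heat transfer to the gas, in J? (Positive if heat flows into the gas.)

-11900 J

n = P₁V₁/(RT₁) = 443×52.1/(8.314×444) = 6.25 mol.
Polytropic n=1.49: T₂ = T₁(V₁/V₂)^(n−1) = 444×(0.130)^0.49 = 163 K; P₂ = P₁(V₁/V₂)^n = 21.1 kPa.
W = (P₁V₁−P₂V₂)/(n−1) = (443×52.1−21.1×402)/0.49 = 29800 J.
ΔU = nCvΔT = 6.25×23.8×(163−444) = -41700 J.
Q = ΔU + W = -11900 J.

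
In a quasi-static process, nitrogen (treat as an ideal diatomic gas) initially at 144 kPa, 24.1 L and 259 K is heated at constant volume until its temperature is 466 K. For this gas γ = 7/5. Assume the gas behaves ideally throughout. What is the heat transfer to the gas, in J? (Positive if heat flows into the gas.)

6930 J

n = P₁V₁/(RT₁) = 144×24.1/(8.314×259) = 1.61 mol.
Isochoric: V stays 24.1 L; P/T = const ⇒ T₂ = 466 K, P₂ = 259 kPa.
W = 0 (no volume change).
ΔU = nCvΔT = 1.61×20.8×(466−259) = 6930 J.
Q = ΔU = 6930 J.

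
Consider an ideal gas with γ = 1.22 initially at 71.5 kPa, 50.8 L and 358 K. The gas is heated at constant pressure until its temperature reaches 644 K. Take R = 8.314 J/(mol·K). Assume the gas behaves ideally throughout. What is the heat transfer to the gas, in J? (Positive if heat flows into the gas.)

16100 J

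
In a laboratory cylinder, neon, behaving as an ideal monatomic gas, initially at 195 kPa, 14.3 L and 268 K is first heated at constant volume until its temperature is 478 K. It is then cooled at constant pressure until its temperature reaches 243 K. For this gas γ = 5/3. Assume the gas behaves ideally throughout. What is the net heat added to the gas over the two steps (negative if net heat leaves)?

-2840 J

n = P₁V₁/(RT₁) = 195×14.3/(8.314×268) = 1.25 mol.
Step 1 — Isochoric: V stays 14.3 L; P/T = const ⇒ T₂ = 478 K, P₂ = 348 kPa.
W = 0 (no volume change).
ΔU = nCvΔT = 1.25×12.5×(478−268) = 3280 J.
Q = ΔU = 3280 J.
State after step 1: P = 348 kPa, V = 14.3 L, T = 478 K.
Step 2 — Isobaric: P stays 348 kPa; V/T = const ⇒ T₂ = 243 K, V₂ = 7.27 L.
W = PΔV = 348×(7.27−14.3) kPa·L = -2450 J.
ΔU = nCvΔT = 1.25×12.5×(243−478) = -3670 J.
Q = ΔU + W = nCpΔT = -6110 J.
Net over both steps: W = -2450 J, Q = -2840 J, ΔU = -390 J.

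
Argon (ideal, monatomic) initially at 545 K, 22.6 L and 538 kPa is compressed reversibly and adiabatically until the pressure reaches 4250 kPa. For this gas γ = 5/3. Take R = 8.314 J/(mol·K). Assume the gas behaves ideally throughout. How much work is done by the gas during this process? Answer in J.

n = P₁V₁/(RT₁) = 538×22.6/(8.314×545) = 2.68 mol.
Adiabatic: T₂/T₁ = (P₂/P₁)^((γ−1)/γ) ⇒ T₂ = 545×(7.90)^0.400 = 1250 K; V₂ = 6.54 L.
ΔU = nCvΔT = 2.68×12.5×(1250−545) = 23500 J.
Q = 0 for an adiabatic process, so W = −ΔU = -23500 J.

-23500 J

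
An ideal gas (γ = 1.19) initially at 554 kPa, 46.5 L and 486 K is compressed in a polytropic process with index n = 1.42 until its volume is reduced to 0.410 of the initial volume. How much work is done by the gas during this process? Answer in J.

n = P₁V₁/(RT₁) = 554×46.5/(8.314×486) = 6.38 mol.
Polytropic n=1.42: T₂ = T₁(V₁/V₂)^(n−1) = 486×(2.44)^0.42 = 707 K; P₂ = P₁(V₁/V₂)^n = 1960 kPa.
W = (P₁V₁−P₂V₂)/(n−1) = (554×46.5−1960×19.1)/0.42 = -27900 J.

-27900 J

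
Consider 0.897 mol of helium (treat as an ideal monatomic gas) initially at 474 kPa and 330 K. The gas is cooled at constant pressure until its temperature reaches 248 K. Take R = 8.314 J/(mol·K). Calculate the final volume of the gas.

V₁ = nRT₁/P₁ = 0.897×8.314×330/474 = 5.19 L.
Isobaric: P stays 474 kPa; V/T = const ⇒ T₂ = 248 K, V₂ = 3.90 L.

3.90 L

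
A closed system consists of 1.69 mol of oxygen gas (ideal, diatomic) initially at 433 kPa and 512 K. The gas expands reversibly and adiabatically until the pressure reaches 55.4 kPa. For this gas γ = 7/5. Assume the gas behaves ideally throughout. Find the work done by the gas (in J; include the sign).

7990 J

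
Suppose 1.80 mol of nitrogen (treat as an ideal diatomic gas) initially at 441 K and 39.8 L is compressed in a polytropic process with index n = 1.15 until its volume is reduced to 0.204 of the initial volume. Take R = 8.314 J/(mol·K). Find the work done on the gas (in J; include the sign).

11800 J

P₁ = nRT₁/V₁ = 1.80×8.314×441/39.8 = 166 kPa.
Polytropic n=1.15: T₂ = T₁(V₁/V₂)^(n−1) = 441×(4.90)^0.15 = 560 K; P₂ = P₁(V₁/V₂)^n = 1030 kPa.
W = (P₁V₁−P₂V₂)/(n−1) = (166×39.8−1030×8.12)/0.15 = -11800 J.
Work done on the gas = −W_by = 11800 J.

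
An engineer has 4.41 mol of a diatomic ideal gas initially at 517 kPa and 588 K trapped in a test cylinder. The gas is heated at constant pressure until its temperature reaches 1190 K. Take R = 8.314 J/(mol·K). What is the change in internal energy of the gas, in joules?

55200 J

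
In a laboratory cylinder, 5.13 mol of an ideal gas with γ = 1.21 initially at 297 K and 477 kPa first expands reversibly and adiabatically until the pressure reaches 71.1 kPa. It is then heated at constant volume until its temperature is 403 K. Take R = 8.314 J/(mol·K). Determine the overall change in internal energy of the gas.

21500 J

V₁ = nRT₁/P₁ = 5.13×8.314×297/477 = 26.6 L.
Step 1 — Adiabatic: T₂/T₁ = (P₂/P₁)^((γ−1)/γ) ⇒ T₂ = 297×(0.149)^0.174 = 213 K; V₂ = 128 L.
ΔU = nCvΔT = 5.13×39.6×(213−297) = -17000 J.
Q = 0 for an adiabatic process, so W = −ΔU = 17000 J.
State after step 1: P = 71.1 kPa, V = 128 L, T = 213 K.
Step 2 — Isochoric: V stays 128 L; P/T = const ⇒ T₂ = 403 K, P₂ = 134 kPa.
W = 0 (no volume change).
ΔU = nCvΔT = 5.13×39.6×(403−213) = 38500 J.
Q = ΔU = 38500 J.
Net over both steps: W = 17000 J, Q = 38500 J, ΔU = 21500 J.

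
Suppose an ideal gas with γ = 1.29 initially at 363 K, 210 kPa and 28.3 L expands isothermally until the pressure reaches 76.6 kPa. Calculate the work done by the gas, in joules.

5990 J

n = P₁V₁/(RT₁) = 210×28.3/(8.314×363) = 1.97 mol.
Isothermal: T stays 363 K; PV = const ⇒ V₂ = 77.6 L, P₂ = 76.6 kPa.
W = nRT ln(V₂/V₁) = 1.97×8.314×363×ln(2.74) = 5990 J.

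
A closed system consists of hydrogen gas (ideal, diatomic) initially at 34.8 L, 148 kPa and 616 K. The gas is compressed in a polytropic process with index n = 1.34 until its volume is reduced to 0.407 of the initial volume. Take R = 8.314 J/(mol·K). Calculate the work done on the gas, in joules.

n = P₁V₁/(RT₁) = 148×34.8/(8.314×616) = 1.01 mol.
Polytropic n=1.34: T₂ = T₁(V₁/V₂)^(n−1) = 616×(2.46)^0.34 = 836 K; P₂ = P₁(V₁/V₂)^n = 494 kPa.
W = (P₁V₁−P₂V₂)/(n−1) = (148×34.8−494×14.2)/0.34 = -5420 J.
Work done on the gas = −W_by = 5420 J.

5420 J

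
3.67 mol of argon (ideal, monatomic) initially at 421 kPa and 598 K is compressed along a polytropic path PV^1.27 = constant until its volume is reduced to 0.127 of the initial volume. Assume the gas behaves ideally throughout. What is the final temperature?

V₁ = nRT₁/P₁ = 3.67×8.314×598/421 = 43.3 L.
Polytropic n=1.27: T₂ = T₁(V₁/V₂)^(n−1) = 598×(7.87)^0.27 = 1040 K; P₂ = P₁(V₁/V₂)^n = 5790 kPa.

1040 K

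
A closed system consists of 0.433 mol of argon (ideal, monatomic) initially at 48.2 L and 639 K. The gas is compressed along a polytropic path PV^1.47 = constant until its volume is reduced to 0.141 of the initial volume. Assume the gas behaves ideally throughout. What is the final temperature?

P₁ = nRT₁/V₁ = 0.433×8.314×639/48.2 = 47.7 kPa.
Polytropic n=1.47: T₂ = T₁(V₁/V₂)^(n−1) = 639×(7.09)^0.47 = 1600 K; P₂ = P₁(V₁/V₂)^n = 850 kPa.

1600 K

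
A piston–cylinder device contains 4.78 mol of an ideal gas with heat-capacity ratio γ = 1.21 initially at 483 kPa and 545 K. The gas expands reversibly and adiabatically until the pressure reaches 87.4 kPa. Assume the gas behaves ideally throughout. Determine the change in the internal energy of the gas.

-26500 J

V₁ = nRT₁/P₁ = 4.78×8.314×545/483 = 44.8 L.
Adiabatic: T₂/T₁ = (P₂/P₁)^((γ−1)/γ) ⇒ T₂ = 545×(0.181)^0.174 = 405 K; V₂ = 184 L.
For an ideal gas ΔU = nCvΔT with Cv = R/(γ−1) = 39.6 J/(mol·K).
ΔU = 4.78×39.6×(405−545) = -26500 J.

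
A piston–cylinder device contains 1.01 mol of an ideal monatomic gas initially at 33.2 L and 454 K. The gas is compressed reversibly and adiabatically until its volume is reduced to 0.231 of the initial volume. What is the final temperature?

1210 K

P₁ = nRT₁/V₁ = 1.01×8.314×454/33.2 = 115 kPa.
Adiabatic: TV^(γ−1) = const ⇒ T₂ = 454×(4.33)^0.667 = 1210 K; PV^γ = const ⇒ P₂ = 1320 kPa.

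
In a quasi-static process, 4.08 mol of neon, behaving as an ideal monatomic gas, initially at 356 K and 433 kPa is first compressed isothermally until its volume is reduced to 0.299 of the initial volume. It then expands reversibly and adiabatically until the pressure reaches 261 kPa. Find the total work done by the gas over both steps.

-5590 J

V₁ = nRT₁/P₁ = 4.08×8.314×356/433 = 27.9 L.
Step 1 — Isothermal: T stays 356 K; PV = const ⇒ V₂ = 8.34 L, P₂ = 1450 kPa.
ΔU = 0 (ideal gas, T constant).
W = nRT ln(V₂/V₁) = 4.08×8.314×356×ln(0.299) = -14600 J.
Q = ΔU + W = -14600 J.
State after step 1: P = 1450 kPa, V = 8.34 L, T = 356 K.
Step 2 — Adiabatic: T₂/T₁ = (P₂/P₁)^((γ−1)/γ) ⇒ T₂ = 356×(0.180)^0.400 = 179 K; V₂ = 23.3 L.
ΔU = nCvΔT = 4.08×12.5×(179−356) = -8990 J.
Q = 0 for an adiabatic process, so W = −ΔU = 8990 J.
Net over both steps: W = -5590 J, Q = -14600 J, ΔU = -8990 J.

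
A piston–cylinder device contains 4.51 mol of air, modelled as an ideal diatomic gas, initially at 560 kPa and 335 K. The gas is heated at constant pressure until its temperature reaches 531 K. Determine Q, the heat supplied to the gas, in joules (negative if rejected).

25700 J

V₁ = nRT₁/P₁ = 4.51×8.314×335/560 = 22.4 L.
Isobaric: P stays 560 kPa; V/T = const ⇒ T₂ = 531 K, V₂ = 35.6 L.
W = PΔV = 560×(35.6−22.4) kPa·L = 7350 J.
ΔU = nCvΔT = 4.51×20.8×(531−335) = 18400 J.
Q = ΔU + W = nCpΔT = 25700 J.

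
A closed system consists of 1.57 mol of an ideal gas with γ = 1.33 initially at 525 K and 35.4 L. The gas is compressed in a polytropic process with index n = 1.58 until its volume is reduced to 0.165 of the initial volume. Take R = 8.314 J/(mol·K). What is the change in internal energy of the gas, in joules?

P₁ = nRT₁/V₁ = 1.57×8.314×525/35.4 = 194 kPa.
Polytropic n=1.58: T₂ = T₁(V₁/V₂)^(n−1) = 525×(6.06)^0.58 = 1490 K; P₂ = P₁(V₁/V₂)^n = 3340 kPa.
For an ideal gas ΔU = nCvΔT with Cv = R/(γ−1) = 25.2 J/(mol·K).
ΔU = 1.57×25.2×(1490−525) = 38300 J.

38300 J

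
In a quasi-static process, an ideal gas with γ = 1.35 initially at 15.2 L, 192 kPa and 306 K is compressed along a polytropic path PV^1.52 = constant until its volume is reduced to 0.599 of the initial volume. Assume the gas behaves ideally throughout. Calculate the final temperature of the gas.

Polytropic n=1.52: T₂ = T₁(V₁/V₂)^(n−1) = 306×(1.67)^0.52 = 399 K; P₂ = P₁(V₁/V₂)^n = 418 kPa.

399 K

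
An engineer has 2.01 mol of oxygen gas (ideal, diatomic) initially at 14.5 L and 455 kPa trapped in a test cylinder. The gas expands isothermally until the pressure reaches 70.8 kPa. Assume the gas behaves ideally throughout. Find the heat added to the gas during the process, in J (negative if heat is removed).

T₁ = P₁V₁/(nR) = 455×14.5/(2.01×8.314) = 395 K.
Isothermal: T stays 395 K; PV = const ⇒ V₂ = 93.2 L, P₂ = 70.8 kPa.
ΔU = 0 (ideal gas, T constant).
W = nRT ln(V₂/V₁) = 2.01×8.314×395×ln(6.43) = 12300 J.
Q = ΔU + W = 12300 J.

12300 J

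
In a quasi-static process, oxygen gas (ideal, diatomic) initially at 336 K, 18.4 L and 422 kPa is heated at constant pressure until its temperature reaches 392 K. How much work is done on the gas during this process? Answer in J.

-1290 J

n = P₁V₁/(RT₁) = 422×18.4/(8.314×336) = 2.78 mol.
Isobaric: P stays 422 kPa; V/T = const ⇒ T₂ = 392 K, V₂ = 21.5 L.
W = PΔV = 422×(21.5−18.4) kPa·L = 1290 J.
Work done on the gas = −W_by = -1290 J.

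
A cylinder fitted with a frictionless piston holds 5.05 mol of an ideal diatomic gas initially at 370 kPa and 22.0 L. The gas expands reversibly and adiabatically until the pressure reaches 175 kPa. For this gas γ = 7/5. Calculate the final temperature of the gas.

T₁ = P₁V₁/(nR) = 370×22.0/(5.05×8.314) = 194 K.
Adiabatic: T₂/T₁ = (P₂/P₁)^((γ−1)/γ) ⇒ T₂ = 194×(0.473)^0.286 = 157 K; V₂ = 37.6 L.

157 K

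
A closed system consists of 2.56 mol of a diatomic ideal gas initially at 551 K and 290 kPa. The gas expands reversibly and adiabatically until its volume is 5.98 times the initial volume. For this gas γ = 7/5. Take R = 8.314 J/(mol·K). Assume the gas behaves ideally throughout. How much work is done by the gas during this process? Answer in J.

V₁ = nRT₁/P₁ = 2.56×8.314×551/290 = 40.4 L.
Adiabatic: TV^(γ−1) = const ⇒ T₂ = 551×(0.167)^0.400 = 269 K; PV^γ = const ⇒ P₂ = 23.7 kPa.
ΔU = nCvΔT = 2.56×20.8×(269−551) = -15000 J.
Q = 0 for an adiabatic process, so W = −ΔU = 15000 J.

15000 J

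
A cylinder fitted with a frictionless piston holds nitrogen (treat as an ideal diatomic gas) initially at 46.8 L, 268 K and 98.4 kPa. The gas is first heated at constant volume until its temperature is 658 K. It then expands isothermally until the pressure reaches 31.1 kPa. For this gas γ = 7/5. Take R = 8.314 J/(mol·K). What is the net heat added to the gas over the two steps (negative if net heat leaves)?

n = P₁V₁/(RT₁) = 98.4×46.8/(8.314×268) = 2.07 mol.
Step 1 — Isochoric: V stays 46.8 L; P/T = const ⇒ T₂ = 658 K, P₂ = 242 kPa.
W = 0 (no volume change).
ΔU = nCvΔT = 2.07×20.8×(658−268) = 16800 J.
Q = ΔU = 16800 J.
State after step 1: P = 242 kPa, V = 46.8 L, T = 658 K.
Step 2 — Isothermal: T stays 658 K; PV = const ⇒ V₂ = 364 L, P₂ = 31.1 kPa.
ΔU = 0 (ideal gas, T constant).
W = nRT ln(V₂/V₁) = 2.07×8.314×658×ln(7.77) = 23200 J.
Q = ΔU + W = 23200 J.
Net over both steps: W = 23200 J, Q = 39900 J, ΔU = 16800 J.

39900 J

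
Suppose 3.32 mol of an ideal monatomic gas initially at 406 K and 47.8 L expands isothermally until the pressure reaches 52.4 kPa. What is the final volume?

214 L

P₁ = nRT₁/V₁ = 3.32×8.314×406/47.8 = 234 kPa.
Isothermal: T stays 406 K; PV = const ⇒ V₂ = 214 L, P₂ = 52.4 kPa.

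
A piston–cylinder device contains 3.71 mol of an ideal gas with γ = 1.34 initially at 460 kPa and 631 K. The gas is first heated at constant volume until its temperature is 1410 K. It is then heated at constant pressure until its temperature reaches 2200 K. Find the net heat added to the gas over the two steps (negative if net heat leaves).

167000 J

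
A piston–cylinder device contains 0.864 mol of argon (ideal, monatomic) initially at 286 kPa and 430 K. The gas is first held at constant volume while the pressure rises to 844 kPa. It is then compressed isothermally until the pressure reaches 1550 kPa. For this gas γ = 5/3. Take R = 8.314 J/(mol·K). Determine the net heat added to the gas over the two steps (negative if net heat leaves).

V₁ = nRT₁/P₁ = 0.864×8.314×430/286 = 10.8 L.
Step 1 — Isochoric: V stays 10.8 L; P/T = const ⇒ T₂ = 1270 K, P₂ = 844 kPa.
W = 0 (no volume change).
ΔU = nCvΔT = 0.864×12.5×(1270−430) = 9040 J.
Q = ΔU = 9040 J.
State after step 1: P = 844 kPa, V = 10.8 L, T = 1270 K.
Step 2 — Isothermal: T stays 1270 K; PV = const ⇒ V₂ = 5.88 L, P₂ = 1550 kPa.
ΔU = 0 (ideal gas, T constant).
W = nRT ln(V₂/V₁) = 0.864×8.314×1270×ln(0.545) = -5540 J.
Q = ΔU + W = -5540 J.
Net over both steps: W = -5540 J, Q = 3500 J, ΔU = 9040 J.

3500 J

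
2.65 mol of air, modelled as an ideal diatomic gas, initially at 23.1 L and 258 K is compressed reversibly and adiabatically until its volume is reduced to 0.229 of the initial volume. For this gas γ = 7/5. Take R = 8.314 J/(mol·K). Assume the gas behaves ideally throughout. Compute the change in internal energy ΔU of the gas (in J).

11400 J

P₁ = nRT₁/V₁ = 2.65×8.314×258/23.1 = 246 kPa.
Adiabatic: TV^(γ−1) = const ⇒ T₂ = 258×(4.37)^0.400 = 465 K; PV^γ = const ⇒ P₂ = 1940 kPa.
For an ideal gas ΔU = nCvΔT with Cv = (5/2)R = 20.8 J/(mol·K).
ΔU = 2.65×20.8×(465−258) = 11400 J.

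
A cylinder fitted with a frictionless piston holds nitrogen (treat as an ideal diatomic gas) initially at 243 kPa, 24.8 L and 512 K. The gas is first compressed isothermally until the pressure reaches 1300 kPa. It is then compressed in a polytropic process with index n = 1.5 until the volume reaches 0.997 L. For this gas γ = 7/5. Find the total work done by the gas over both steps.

-24000 J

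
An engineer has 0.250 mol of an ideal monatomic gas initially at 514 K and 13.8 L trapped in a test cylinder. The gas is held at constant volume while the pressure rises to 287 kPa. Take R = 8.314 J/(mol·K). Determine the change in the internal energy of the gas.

P₁ = nRT₁/V₁ = 0.250×8.314×514/13.8 = 77.4 kPa.
Isochoric: V stays 13.8 L; P/T = const ⇒ T₂ = 1910 K, P₂ = 287 kPa.
For an ideal gas ΔU = nCvΔT with Cv = (3/2)R = 12.5 J/(mol·K).
ΔU = 0.250×12.5×(1910−514) = 4340 J.

4340 J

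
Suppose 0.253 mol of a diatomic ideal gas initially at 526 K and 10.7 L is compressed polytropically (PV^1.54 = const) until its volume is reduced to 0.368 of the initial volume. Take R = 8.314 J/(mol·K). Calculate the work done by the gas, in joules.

P₁ = nRT₁/V₁ = 0.253×8.314×526/10.7 = 103 kPa.
Polytropic n=1.54: T₂ = T₁(V₁/V₂)^(n−1) = 526×(2.72)^0.54 = 902 K; P₂ = P₁(V₁/V₂)^n = 482 kPa.
W = (P₁V₁−P₂V₂)/(n−1) = (103×10.7−482×3.94)/0.54 = -1470 J.

-1470 J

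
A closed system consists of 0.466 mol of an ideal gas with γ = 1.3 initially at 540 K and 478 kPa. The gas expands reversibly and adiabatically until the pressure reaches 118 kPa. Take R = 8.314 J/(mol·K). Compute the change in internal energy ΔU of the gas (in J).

V₁ = nRT₁/P₁ = 0.466×8.314×540/478 = 4.38 L.
Adiabatic: T₂/T₁ = (P₂/P₁)^((γ−1)/γ) ⇒ T₂ = 540×(0.247)^0.231 = 391 K; V₂ = 12.8 L.
For an ideal gas ΔU = nCvΔT with Cv = R/(γ−1) = 27.7 J/(mol·K).
ΔU = 0.466×27.7×(391−540) = -1920 J.

-1920 J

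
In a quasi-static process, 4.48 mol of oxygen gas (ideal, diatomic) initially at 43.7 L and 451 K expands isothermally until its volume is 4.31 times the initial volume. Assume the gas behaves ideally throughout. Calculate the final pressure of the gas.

89.2 kPa

P₁ = nRT₁/V₁ = 4.48×8.314×451/43.7 = 384 kPa.
Isothermal: T stays 451 K; PV = const ⇒ V₂ = 188 L, P₂ = 89.2 kPa.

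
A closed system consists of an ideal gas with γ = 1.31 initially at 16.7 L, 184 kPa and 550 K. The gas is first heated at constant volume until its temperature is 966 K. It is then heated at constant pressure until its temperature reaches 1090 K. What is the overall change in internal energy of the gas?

n = P₁V₁/(RT₁) = 184×16.7/(8.314×550) = 0.672 mol.
Step 1 — Isochoric: V stays 16.7 L; P/T = const ⇒ T₂ = 966 K, P₂ = 323 kPa.
W = 0 (no volume change).
ΔU = nCvΔT = 0.672×26.8×(966−550) = 7500 J.
Q = ΔU = 7500 J.
State after step 1: P = 323 kPa, V = 16.7 L, T = 966 K.
Step 2 — Isobaric: P stays 323 kPa; V/T = const ⇒ T₂ = 1090 K, V₂ = 18.8 L.
W = PΔV = 323×(18.8−16.7) kPa·L = 693 J.
ΔU = nCvΔT = 0.672×26.8×(1090−966) = 2230 J.
Q = ΔU + W = nCpΔT = 2930 J.
Net over both steps: W = 693 J, Q = 10400 J, ΔU = 9730 J.

9730 J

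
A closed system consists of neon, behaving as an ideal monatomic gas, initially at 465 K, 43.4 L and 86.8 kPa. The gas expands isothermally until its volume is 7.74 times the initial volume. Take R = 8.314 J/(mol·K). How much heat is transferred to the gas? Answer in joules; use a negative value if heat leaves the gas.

7710 J

n = P₁V₁/(RT₁) = 86.8×43.4/(8.314×465) = 0.974 mol.
Isothermal: T stays 465 K; PV = const ⇒ V₂ = 336 L, P₂ = 11.2 kPa.
ΔU = 0 (ideal gas, T constant).
W = nRT ln(V₂/V₁) = 0.974×8.314×465×ln(7.74) = 7710 J.
Q = ΔU + W = 7710 J.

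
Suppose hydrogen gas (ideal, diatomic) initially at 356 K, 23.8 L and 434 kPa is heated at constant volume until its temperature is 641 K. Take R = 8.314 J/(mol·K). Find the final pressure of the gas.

781 kPa

Isochoric: V stays 23.8 L; P/T = const ⇒ T₂ = 641 K, P₂ = 781 kPa.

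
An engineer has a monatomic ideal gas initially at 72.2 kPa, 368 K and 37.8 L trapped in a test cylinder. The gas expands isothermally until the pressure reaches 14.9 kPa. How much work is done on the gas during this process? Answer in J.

n = P₁V₁/(RT₁) = 72.2×37.8/(8.314×368) = 0.892 mol.
Isothermal: T stays 368 K; PV = const ⇒ V₂ = 183 L, P₂ = 14.9 kPa.
W = nRT ln(V₂/V₁) = 0.892×8.314×368×ln(4.85) = 4310 J.
Work done on the gas = −W_by = -4310 J.

-4310 J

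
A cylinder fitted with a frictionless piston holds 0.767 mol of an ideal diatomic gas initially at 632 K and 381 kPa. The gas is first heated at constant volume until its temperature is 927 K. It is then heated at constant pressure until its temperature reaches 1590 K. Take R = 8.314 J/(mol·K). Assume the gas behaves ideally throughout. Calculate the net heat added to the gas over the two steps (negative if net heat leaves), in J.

19500 J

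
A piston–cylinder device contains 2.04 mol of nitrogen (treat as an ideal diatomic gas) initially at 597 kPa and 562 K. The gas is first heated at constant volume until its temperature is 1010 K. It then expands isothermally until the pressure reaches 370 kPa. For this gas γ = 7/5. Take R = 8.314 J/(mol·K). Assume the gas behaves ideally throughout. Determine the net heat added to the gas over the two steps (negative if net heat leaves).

37200 J

V₁ = nRT₁/P₁ = 2.04×8.314×562/597 = 16.0 L.
Step 1 — Isochoric: V stays 16.0 L; P/T = const ⇒ T₂ = 1010 K, P₂ = 1070 kPa.
W = 0 (no volume change).
ΔU = nCvΔT = 2.04×20.8×(1010−562) = 19000 J.
Q = ΔU = 19000 J.
State after step 1: P = 1070 kPa, V = 16.0 L, T = 1010 K.
Step 2 — Isothermal: T stays 1010 K; PV = const ⇒ V₂ = 46.3 L, P₂ = 370 kPa.
ΔU = 0 (ideal gas, T constant).
W = nRT ln(V₂/V₁) = 2.04×8.314×1010×ln(2.90) = 18200 J.
Q = ΔU + W = 18200 J.
Net over both steps: W = 18200 J, Q = 37200 J, ΔU = 19000 J.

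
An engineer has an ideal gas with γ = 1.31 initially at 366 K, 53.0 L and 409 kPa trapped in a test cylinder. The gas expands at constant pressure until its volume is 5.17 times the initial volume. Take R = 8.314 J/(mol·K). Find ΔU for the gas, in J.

292000 J

n = P₁V₁/(RT₁) = 409×53.0/(8.314×366) = 7.12 mol.
Isobaric: P stays 409 kPa; V/T = const ⇒ T₂ = 1890 K, V₂ = 274 L.
For an ideal gas ΔU = nCvΔT with Cv = R/(γ−1) = 26.8 J/(mol·K).
ΔU = 7.12×26.8×(1890−366) = 292000 J.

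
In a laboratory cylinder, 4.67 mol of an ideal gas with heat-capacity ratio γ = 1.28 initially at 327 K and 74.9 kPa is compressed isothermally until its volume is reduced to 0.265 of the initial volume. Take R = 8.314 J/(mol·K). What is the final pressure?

283 kPa

V₁ = nRT₁/P₁ = 4.67×8.314×327/74.9 = 170 L.
Isothermal: T stays 327 K; PV = const ⇒ V₂ = 44.9 L, P₂ = 283 kPa.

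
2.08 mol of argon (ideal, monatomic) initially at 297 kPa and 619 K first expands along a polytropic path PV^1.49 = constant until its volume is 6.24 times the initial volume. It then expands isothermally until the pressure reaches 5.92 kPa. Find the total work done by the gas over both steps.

18100 J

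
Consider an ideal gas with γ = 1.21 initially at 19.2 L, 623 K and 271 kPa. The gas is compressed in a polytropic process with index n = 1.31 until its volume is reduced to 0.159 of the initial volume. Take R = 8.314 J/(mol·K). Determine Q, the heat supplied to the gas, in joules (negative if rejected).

n = P₁V₁/(RT₁) = 271×19.2/(8.314×623) = 1.00 mol.
Polytropic n=1.31: T₂ = T₁(V₁/V₂)^(n−1) = 623×(6.29)^0.31 = 1100 K; P₂ = P₁(V₁/V₂)^n = 3010 kPa.
W = (P₁V₁−P₂V₂)/(n−1) = (271×19.2−3010×3.05)/0.31 = -12900 J.
ΔU = nCvΔT = 1.00×39.6×(1100−623) = 19000 J.
Q = ΔU + W = 6140 J.

6140 J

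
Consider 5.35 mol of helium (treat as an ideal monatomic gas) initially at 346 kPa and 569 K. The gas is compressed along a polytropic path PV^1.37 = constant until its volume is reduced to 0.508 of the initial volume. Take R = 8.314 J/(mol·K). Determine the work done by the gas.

V₁ = nRT₁/P₁ = 5.35×8.314×569/346 = 73.1 L.
Polytropic n=1.37: T₂ = T₁(V₁/V₂)^(n−1) = 569×(1.97)^0.37 = 731 K; P₂ = P₁(V₁/V₂)^n = 875 kPa.
W = (P₁V₁−P₂V₂)/(n−1) = (346×73.1−875×37.2)/0.37 = -19500 J.

-19500 J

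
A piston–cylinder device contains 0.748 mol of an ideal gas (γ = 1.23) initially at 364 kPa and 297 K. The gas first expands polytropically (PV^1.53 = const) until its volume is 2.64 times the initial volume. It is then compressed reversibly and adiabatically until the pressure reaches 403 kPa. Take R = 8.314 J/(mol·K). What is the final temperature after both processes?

V₁ = nRT₁/P₁ = 0.748×8.314×297/364 = 5.07 L.
Step 1 — Polytropic n=1.53: T₂ = T₁(V₁/V₂)^(n−1) = 297×(0.379)^0.53 = 178 K; P₂ = P₁(V₁/V₂)^n = 82.4 kPa.
W = (P₁V₁−P₂V₂)/(n−1) = (364×5.07−82.4×13.4)/0.53 = 1400 J.
ΔU = nCvΔT = 0.748×36.1×(178−297) = -3230 J.
Q = ΔU + W = -1830 J.
State after step 1: P = 82.4 kPa, V = 13.4 L, T = 178 K.
Step 2 — Adiabatic: T₂/T₁ = (P₂/P₁)^((γ−1)/γ) ⇒ T₂ = 178×(4.89)^0.187 = 239 K; V₂ = 3.69 L.
ΔU = nCvΔT = 0.748×36.1×(239−178) = 1660 J.
Q = 0 for an adiabatic process, so W = −ΔU = -1660 J.
Net over both steps: W = -257 J, Q = -1830 J, ΔU = -1570 J.

239 K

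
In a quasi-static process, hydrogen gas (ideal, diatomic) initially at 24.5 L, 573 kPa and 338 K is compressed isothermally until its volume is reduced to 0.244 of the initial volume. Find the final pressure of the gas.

2350 kPa

Isothermal: T stays 338 K; PV = const ⇒ V₂ = 5.98 L, P₂ = 2350 kPa.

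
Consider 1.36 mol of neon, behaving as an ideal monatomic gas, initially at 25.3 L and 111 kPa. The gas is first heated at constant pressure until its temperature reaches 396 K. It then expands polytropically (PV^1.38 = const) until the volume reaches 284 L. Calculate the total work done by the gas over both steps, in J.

7840 J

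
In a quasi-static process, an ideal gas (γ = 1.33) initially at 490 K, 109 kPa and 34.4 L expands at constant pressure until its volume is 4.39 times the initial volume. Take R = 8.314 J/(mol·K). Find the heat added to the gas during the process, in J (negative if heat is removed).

51200 J

n = P₁V₁/(RT₁) = 109×34.4/(8.314×490) = 0.920 mol.
Isobaric: P stays 109 kPa; V/T = const ⇒ T₂ = 2150 K, V₂ = 151 L.
W = PΔV = 109×(151−34.4) kPa·L = 12700 J.
ΔU = nCvΔT = 0.920×25.2×(2150−490) = 38500 J.
Q = ΔU + W = nCpΔT = 51200 J.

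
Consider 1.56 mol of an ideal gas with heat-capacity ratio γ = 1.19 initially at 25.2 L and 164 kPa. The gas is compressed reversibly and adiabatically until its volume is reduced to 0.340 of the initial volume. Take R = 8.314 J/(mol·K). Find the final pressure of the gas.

T₁ = P₁V₁/(nR) = 164×25.2/(1.56×8.314) = 319 K.
Adiabatic: TV^(γ−1) = const ⇒ T₂ = 319×(2.94)^0.190 = 391 K; PV^γ = const ⇒ P₂ = 592 kPa.

592 kPa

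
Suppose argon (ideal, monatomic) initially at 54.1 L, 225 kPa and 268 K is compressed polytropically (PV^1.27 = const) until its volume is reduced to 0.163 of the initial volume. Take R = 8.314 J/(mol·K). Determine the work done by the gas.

-28500 J

n = P₁V₁/(RT₁) = 225×54.1/(8.314×268) = 5.46 mol.
Polytropic n=1.27: T₂ = T₁(V₁/V₂)^(n−1) = 268×(6.13)^0.27 = 437 K; P₂ = P₁(V₁/V₂)^n = 2250 kPa.
W = (P₁V₁−P₂V₂)/(n−1) = (225×54.1−2250×8.82)/0.27 = -28500 J.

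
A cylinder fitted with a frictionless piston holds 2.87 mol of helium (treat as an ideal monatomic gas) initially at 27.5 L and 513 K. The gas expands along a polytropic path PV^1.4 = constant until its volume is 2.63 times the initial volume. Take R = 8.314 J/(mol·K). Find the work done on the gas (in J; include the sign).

P₁ = nRT₁/V₁ = 2.87×8.314×513/27.5 = 445 kPa.
Polytropic n=1.4: T₂ = T₁(V₁/V₂)^(n−1) = 513×(0.380)^0.40 = 348 K; P₂ = P₁(V₁/V₂)^n = 115 kPa.
W = (P₁V₁−P₂V₂)/(n−1) = (445×27.5−115×72.3)/0.40 = 9820 J.
Work done on the gas = −W_by = -9820 J.

-9820 J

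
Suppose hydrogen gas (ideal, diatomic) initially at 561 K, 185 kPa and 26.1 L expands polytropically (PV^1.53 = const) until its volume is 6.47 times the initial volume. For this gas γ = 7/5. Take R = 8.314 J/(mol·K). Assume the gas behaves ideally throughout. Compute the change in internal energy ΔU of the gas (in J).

-7580 J

n = P₁V₁/(RT₁) = 185×26.1/(8.314×561) = 1.04 mol.
Polytropic n=1.53: T₂ = T₁(V₁/V₂)^(n−1) = 561×(0.155)^0.53 = 209 K; P₂ = P₁(V₁/V₂)^n = 10.6 kPa.
For an ideal gas ΔU = nCvΔT with Cv = (5/2)R = 20.8 J/(mol·K).
ΔU = 1.04×20.8×(209−561) = -7580 J.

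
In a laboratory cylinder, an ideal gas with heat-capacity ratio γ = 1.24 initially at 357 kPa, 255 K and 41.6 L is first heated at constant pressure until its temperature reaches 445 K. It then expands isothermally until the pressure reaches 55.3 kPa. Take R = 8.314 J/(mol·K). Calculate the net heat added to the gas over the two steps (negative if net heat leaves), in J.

n = P₁V₁/(RT₁) = 357×41.6/(8.314×255) = 7.01 mol.
Step 1 — Isobaric: P stays 357 kPa; V/T = const ⇒ T₂ = 445 K, V₂ = 72.6 L.
W = PΔV = 357×(72.6−41.6) kPa·L = 11100 J.
ΔU = nCvΔT = 7.01×34.6×(445−255) = 46100 J.
Q = ΔU + W = nCpΔT = 57200 J.
State after step 1: P = 357 kPa, V = 72.6 L, T = 445 K.
Step 2 — Isothermal: T stays 445 K; PV = const ⇒ V₂ = 469 L, P₂ = 55.3 kPa.
ΔU = 0 (ideal gas, T constant).
W = nRT ln(V₂/V₁) = 7.01×8.314×445×ln(6.46) = 48300 J.
Q = ΔU + W = 48300 J.
Net over both steps: W = 59400 J, Q = 106000 J, ΔU = 46100 J.

106000 J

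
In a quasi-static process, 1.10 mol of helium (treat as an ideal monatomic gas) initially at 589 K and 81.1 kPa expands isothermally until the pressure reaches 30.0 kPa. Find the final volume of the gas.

V₁ = nRT₁/P₁ = 1.10×8.314×589/81.1 = 66.4 L.
Isothermal: T stays 589 K; PV = const ⇒ V₂ = 180 L, P₂ = 30.0 kPa.

180 L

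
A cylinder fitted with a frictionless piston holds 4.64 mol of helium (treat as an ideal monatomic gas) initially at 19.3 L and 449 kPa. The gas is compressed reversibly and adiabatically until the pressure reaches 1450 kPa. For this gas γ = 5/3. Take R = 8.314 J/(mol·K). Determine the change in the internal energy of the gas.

T₁ = P₁V₁/(nR) = 449×19.3/(4.64×8.314) = 225 K.
Adiabatic: T₂/T₁ = (P₂/P₁)^((γ−1)/γ) ⇒ T₂ = 225×(3.23)^0.400 = 359 K; V₂ = 9.55 L.
For an ideal gas ΔU = nCvΔT with Cv = (3/2)R = 12.5 J/(mol·K).
ΔU = 4.64×12.5×(359−225) = 7780 J.

7780 J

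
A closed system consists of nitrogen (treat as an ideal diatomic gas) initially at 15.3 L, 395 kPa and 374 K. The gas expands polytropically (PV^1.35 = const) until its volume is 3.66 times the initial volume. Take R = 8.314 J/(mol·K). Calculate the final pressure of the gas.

68.5 kPa

Polytropic n=1.35: T₂ = T₁(V₁/V₂)^(n−1) = 374×(0.273)^0.35 = 237 K; P₂ = P₁(V₁/V₂)^n = 68.5 kPa.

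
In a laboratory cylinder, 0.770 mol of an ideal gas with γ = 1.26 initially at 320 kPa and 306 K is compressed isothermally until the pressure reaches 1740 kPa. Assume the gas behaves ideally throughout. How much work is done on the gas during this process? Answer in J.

3320 J

V₁ = nRT₁/P₁ = 0.770×8.314×306/320 = 6.12 L.
Isothermal: T stays 306 K; PV = const ⇒ V₂ = 1.13 L, P₂ = 1740 kPa.
W = nRT ln(V₂/V₁) = 0.770×8.314×306×ln(0.184) = -3320 J.
Work done on the gas = −W_by = 3320 J.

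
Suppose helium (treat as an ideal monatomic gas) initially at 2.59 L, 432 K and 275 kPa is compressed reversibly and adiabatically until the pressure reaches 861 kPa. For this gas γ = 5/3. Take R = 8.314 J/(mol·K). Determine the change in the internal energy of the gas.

n = P₁V₁/(RT₁) = 275×2.59/(8.314×432) = 0.198 mol.
Adiabatic: T₂/T₁ = (P₂/P₁)^((γ−1)/γ) ⇒ T₂ = 432×(3.13)^0.400 = 682 K; V₂ = 1.31 L.
For an ideal gas ΔU = nCvΔT with Cv = (3/2)R = 12.5 J/(mol·K).
ΔU = 0.198×12.5×(682−432) = 618 J.

618 J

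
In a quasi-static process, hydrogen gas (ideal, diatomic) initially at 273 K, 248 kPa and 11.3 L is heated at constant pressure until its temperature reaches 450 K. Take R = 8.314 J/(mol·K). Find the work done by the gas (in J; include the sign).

n = P₁V₁/(RT₁) = 248×11.3/(8.314×273) = 1.23 mol.
Isobaric: P stays 248 kPa; V/T = const ⇒ T₂ = 450 K, V₂ = 18.6 L.
W = PΔV = 248×(18.6−11.3) kPa·L = 1820 J.

1820 J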